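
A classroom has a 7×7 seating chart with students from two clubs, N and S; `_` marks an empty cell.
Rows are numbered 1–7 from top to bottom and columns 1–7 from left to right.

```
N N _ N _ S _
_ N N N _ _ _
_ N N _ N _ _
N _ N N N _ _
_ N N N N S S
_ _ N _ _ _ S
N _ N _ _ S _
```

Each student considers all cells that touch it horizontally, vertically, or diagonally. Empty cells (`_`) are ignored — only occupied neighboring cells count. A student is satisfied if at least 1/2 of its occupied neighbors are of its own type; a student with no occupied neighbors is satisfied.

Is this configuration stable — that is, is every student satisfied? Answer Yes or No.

Row 1: (1,1)N 2/2 ok · (1,2)N 3/3 ok · (1,4)N 2/2 ok · (1,6)S 0/0 ok
Row 2: (2,2)N 5/5 ok · (2,3)N 6/6 ok · (2,4)N 4/4 ok
Row 3: (3,2)N 5/5 ok · (3,3)N 6/6 ok · (3,5)N 3/3 ok
Row 4: (4,1)N 2/2 ok · (4,3)N 6/6 ok · (4,4)N 7/7 ok · (4,5)N 4/5 ok
Row 5: (5,2)N 4/4 ok · (5,3)N 5/5 ok · (5,4)N 6/6 ok · (5,5)N 3/4 ok · (5,6)S 2/4 ok · (5,7)S 2/2 ok
Row 6: (6,3)N 4/4 ok · (6,7)S 3/3 ok
Row 7: (7,1)N 0/0 ok · (7,3)N 1/1 ok · (7,6)S 1/1 ok
All meet the threshold, so the configuration is stable.

Yes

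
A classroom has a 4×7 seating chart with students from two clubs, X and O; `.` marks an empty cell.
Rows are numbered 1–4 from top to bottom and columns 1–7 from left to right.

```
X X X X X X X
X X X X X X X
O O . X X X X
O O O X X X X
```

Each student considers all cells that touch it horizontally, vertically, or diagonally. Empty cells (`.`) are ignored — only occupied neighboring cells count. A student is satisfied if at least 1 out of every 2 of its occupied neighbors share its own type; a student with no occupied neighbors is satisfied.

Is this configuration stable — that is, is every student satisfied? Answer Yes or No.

Row 1: (1,1)X 3/3 ok · (1,2)X 5/5 ok · (1,3)X 5/5 ok · (1,4)X 5/5 ok · (1,5)X 5/5 ok · (1,6)X 5/5 ok · (1,7)X 3/3 ok
Row 2: (2,1)X 3/5 ok · (2,2)X 5/7 ok · (2,3)X 6/7 ok · (2,4)X 7/7 ok · (2,5)X 8/8 ok · (2,6)X 8/8 ok · (2,7)X 5/5 ok
Row 3: (3,1)O 3/5 ok · (3,2)O 4/7 ok · (3,4)X 6/7 ok · (3,5)X 8/8 ok · (3,6)X 8/8 ok · (3,7)X 5/5 ok
Row 4: (4,1)O 3/3 ok · (4,2)O 4/4 ok · (4,3)O 2/4 ok · (4,4)X 3/4 ok · (4,5)X 5/5 ok · (4,6)X 5/5 ok · (4,7)X 3/3 ok
All meet the threshold, so the configuration is stable.

Yes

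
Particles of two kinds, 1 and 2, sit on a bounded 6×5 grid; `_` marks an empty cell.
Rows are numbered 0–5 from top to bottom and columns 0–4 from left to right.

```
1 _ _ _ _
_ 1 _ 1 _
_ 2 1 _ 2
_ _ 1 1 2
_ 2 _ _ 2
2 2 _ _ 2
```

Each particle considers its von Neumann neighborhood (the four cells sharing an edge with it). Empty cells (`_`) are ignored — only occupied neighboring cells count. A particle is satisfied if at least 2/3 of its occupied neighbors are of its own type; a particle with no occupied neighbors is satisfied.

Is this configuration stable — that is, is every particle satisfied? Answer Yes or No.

No

(0,0)1 0/0 satisfied
(1,1)1 0/1 not
(1,3)1 0/0 satisfied
(2,1)2 0/2 not
(2,2)1 1/2 not
(2,4)2 1/1 satisfied
(3,2)1 2/2 satisfied
(3,3)1 1/2 not
(3,4)2 2/3 satisfied
(4,1)2 1/1 satisfied
(4,4)2 2/2 satisfied
(5,0)2 1/1 satisfied
(5,1)2 2/2 satisfied
(5,4)2 1/1 satisfied
For instance (1,1) has only 0/1 same-type neighbors, below 2/3.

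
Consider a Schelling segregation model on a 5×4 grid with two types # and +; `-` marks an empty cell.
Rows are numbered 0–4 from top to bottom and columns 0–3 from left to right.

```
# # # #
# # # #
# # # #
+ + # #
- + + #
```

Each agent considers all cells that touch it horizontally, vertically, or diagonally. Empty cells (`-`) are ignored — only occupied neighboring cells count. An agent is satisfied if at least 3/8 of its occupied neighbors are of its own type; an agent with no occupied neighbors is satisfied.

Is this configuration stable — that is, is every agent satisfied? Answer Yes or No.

(0,0)# 3/3 satisfied
(0,1)# 5/5 satisfied
(0,2)# 5/5 satisfied
(0,3)# 3/3 satisfied
(1,0)# 5/5 satisfied
(1,1)# 8/8 satisfied
(1,2)# 8/8 satisfied
(1,3)# 5/5 satisfied
(2,0)# 3/5 satisfied
(2,1)# 6/8 satisfied
(2,2)# 7/8 satisfied
(2,3)# 5/5 satisfied
(3,0)+ 2/4 satisfied
(3,1)+ 3/7 satisfied
(3,2)# 5/8 satisfied
(3,3)# 4/5 satisfied
(4,1)+ 3/4 satisfied
(4,2)+ 2/5 satisfied
(4,3)# 2/3 satisfied
All meet the threshold, so the configuration is stable.

Yes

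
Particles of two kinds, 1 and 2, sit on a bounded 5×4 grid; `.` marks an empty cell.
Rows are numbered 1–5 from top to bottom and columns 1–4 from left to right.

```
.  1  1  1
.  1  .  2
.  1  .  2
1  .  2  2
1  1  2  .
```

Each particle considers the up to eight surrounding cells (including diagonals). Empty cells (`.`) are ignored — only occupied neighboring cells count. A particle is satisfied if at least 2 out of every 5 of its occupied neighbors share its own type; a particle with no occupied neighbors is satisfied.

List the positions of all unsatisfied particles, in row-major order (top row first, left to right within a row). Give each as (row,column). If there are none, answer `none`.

(2,4)

Row 1: (1,2)1 2/2 satisfied · (1,3)1 3/4 satisfied · (1,4)1 1/2 satisfied
Row 2: (2,2)1 3/3 satisfied · (2,4)2 1/3 not
Row 3: (3,2)1 2/3 satisfied · (3,4)2 3/3 satisfied
Row 4: (4,1)1 3/3 satisfied · (4,3)2 3/5 satisfied · (4,4)2 3/3 satisfied
Row 5: (5,1)1 2/2 satisfied · (5,2)1 2/4 satisfied · (5,3)2 2/3 satisfied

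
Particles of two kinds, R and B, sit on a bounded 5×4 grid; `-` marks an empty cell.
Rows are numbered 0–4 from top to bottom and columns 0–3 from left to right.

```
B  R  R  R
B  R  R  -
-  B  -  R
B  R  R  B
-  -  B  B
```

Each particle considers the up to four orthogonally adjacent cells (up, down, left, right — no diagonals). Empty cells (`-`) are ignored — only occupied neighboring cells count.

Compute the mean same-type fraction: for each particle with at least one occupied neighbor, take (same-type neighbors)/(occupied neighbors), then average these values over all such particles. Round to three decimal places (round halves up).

(0,0)B 1/2
(0,1)R 2/3
(0,2)R 3/3
(0,3)R 1/1
(1,0)B 1/2
(1,1)R 2/4
(1,2)R 2/2
(2,1)B 0/2
(2,3)R 0/1
(3,0)B 0/1
(3,1)R 1/3
(3,2)R 1/3
(3,3)B 1/3
(4,2)B 1/2
(4,3)B 2/2
Sum over 15 particles: 1/2 + 2/3 + 3/3 + 1/1 + 1/2 + 2/4 + 2/2 + 0/2 + 0/1 + 0/1 + 1/3 + 1/3 + 1/3 + 1/2 + 2/2 = 23/3; mean = 23/3 ÷ 15 = 23/45 = 0.511111… → 0.511.

0.511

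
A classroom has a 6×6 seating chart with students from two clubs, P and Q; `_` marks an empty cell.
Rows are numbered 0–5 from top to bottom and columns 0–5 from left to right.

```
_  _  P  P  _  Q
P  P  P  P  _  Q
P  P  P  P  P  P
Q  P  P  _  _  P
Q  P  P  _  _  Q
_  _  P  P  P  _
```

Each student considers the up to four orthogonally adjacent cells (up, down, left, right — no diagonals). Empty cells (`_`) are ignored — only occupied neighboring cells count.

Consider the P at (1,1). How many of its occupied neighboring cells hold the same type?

3

Occupied neighbors of (1,1): (2,1)=P, (1,0)=P, (1,2)=P.
Same type (P): 3 of 3.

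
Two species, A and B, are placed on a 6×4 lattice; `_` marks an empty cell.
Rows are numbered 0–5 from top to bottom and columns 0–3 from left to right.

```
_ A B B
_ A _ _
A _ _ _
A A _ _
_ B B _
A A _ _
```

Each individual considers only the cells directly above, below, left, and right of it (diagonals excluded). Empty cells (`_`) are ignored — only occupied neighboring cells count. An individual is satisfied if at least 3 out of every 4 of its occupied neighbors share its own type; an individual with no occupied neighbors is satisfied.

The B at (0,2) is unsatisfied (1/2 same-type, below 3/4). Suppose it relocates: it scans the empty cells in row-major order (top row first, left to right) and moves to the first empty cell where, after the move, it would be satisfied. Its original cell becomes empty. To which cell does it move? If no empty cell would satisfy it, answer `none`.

Vacating (0,2). Empty cells in order:
  (0,0): 0/1 same-type → still unsatisfied.
  (1,0): 0/2 same-type → still unsatisfied.
  (1,2): 0/1 same-type → still unsatisfied.
  (1,3): 1/1 same-type → satisfied — stop here.

(1,3)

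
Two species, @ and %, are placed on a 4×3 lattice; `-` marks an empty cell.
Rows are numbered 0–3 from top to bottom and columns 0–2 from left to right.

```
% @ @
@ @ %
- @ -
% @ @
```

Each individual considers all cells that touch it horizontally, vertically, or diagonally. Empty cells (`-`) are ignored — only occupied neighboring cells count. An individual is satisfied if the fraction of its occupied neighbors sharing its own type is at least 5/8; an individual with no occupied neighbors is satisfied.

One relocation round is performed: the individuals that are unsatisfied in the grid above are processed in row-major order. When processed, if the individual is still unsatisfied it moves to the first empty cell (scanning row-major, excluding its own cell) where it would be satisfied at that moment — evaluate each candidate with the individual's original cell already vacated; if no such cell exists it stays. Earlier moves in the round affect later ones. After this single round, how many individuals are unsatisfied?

Initially unsatisfied (in order): (0,0), (0,1), (1,2), (3,0).
  (0,0): no empty cell satisfies it; stays.
  (0,1) → (2,0).
  (1,2): no empty cell satisfies it; stays.
  (3,0): no empty cell satisfies it; stays.
Resulting grid:
% - @
@ @ %
@ @ -
% @ @
Unsatisfied now: (0,0), (0,2), (1,2), (3,0).

4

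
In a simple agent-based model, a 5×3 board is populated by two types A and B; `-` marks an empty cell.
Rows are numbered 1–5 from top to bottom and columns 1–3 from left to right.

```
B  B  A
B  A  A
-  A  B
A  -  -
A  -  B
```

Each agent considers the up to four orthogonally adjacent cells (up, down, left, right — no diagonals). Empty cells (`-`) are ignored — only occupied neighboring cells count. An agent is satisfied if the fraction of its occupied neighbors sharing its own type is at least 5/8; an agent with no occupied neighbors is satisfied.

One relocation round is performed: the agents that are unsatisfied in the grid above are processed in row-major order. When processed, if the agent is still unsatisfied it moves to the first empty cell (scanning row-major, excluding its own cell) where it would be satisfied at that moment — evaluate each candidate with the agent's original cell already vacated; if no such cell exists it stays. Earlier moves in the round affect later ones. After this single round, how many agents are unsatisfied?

Initially unsatisfied (in order): (1,2), (1,3), (2,1), (2,2), (3,2), (3,3).
  (1,2) → (4,3).
  (1,3): now satisfied by earlier moves; stays.
  (2,1): no empty cell satisfies it; stays.
  (2,2): now satisfied by earlier moves; stays.
  (3,2) → (1,2).
  (3,3): no empty cell satisfies it; stays.
Resulting grid:
B A A
B A A
- - B
A - B
A - B
Unsatisfied now: (1,1), (2,1), (3,3).

3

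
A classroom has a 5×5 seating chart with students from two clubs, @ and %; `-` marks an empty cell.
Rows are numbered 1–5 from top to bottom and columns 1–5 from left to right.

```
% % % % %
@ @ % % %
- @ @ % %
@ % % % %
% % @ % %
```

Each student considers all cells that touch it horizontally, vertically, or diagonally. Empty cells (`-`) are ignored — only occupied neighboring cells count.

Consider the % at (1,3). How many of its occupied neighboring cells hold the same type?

Occupied neighbors of (1,3): (1,2)=%, (1,4)=%, (2,2)=@, (2,3)=%, (2,4)=%.
Same type (%): 4 of 5.

4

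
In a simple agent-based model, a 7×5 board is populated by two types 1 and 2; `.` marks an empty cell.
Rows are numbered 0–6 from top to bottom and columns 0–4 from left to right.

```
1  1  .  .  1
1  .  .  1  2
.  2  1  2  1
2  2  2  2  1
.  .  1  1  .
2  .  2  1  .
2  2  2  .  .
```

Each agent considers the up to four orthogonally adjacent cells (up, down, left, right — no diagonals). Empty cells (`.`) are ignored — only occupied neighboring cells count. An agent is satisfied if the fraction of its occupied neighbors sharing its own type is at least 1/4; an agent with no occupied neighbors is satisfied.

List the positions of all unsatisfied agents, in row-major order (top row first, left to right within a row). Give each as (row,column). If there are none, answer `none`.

Row 0: (0,0)1 2/2 ok · (0,1)1 1/1 ok · (0,4)1 0/1 unhappy
Row 1: (1,0)1 1/1 ok · (1,3)1 0/2 unhappy · (1,4)2 0/3 unhappy
Row 2: (2,1)2 1/2 ok · (2,2)1 0/3 unhappy · (2,3)2 1/4 ok · (2,4)1 1/3 ok
Row 3: (3,0)2 1/1 ok · (3,1)2 3/3 ok · (3,2)2 2/4 ok · (3,3)2 2/4 ok · (3,4)1 1/2 ok
Row 4: (4,2)1 1/3 ok · (4,3)1 2/3 ok
Row 5: (5,0)2 1/1 ok · (5,2)2 1/3 ok · (5,3)1 1/2 ok
Row 6: (6,0)2 2/2 ok · (6,1)2 2/2 ok · (6,2)2 2/2 ok

(0,4), (1,3), (1,4), (2,2)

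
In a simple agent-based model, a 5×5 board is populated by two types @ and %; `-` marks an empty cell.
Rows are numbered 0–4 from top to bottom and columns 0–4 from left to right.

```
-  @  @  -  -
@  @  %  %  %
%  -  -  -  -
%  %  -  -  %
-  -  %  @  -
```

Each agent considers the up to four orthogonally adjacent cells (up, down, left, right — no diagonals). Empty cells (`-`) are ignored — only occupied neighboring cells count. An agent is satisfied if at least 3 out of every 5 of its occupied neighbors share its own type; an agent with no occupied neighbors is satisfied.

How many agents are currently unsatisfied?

6

Row 0: (0,1)@ 2/2 ✓ · (0,2)@ 1/2 ✗
Row 1: (1,0)@ 1/2 ✗ · (1,1)@ 2/3 ✓ · (1,2)% 1/3 ✗ · (1,3)% 2/2 ✓ · (1,4)% 1/1 ✓
Row 2: (2,0)% 1/2 ✗
Row 3: (3,0)% 2/2 ✓ · (3,1)% 1/1 ✓ · (3,4)% 0/0 ✓
Row 4: (4,2)% 0/1 ✗ · (4,3)@ 0/1 ✗
Unsatisfied: (0,2), (1,0), (1,2), (2,0), (4,2), (4,3) — 6 in total.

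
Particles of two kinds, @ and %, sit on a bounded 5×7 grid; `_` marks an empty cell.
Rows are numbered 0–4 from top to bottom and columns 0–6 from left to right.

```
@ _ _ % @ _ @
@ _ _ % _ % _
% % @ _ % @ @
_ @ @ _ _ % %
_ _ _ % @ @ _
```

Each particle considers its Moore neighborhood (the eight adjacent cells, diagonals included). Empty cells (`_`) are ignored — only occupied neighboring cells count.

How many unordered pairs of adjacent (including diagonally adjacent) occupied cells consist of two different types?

23

Scan each occupied cell's neighbors to the right and below (and the two forward diagonals) so each pair is counted once.
Row 0: @(0,0)–@(1,0)= %(0,3)–@(0,4)≠ %(0,3)–%(1,3)= @(0,4)–%(1,5)≠ @(0,4)–%(1,3)≠ @(0,6)–%(1,5)≠  → 4/6 unlike.
Row 1: @(1,0)–%(2,0)≠ @(1,0)–%(2,1)≠ %(1,3)–%(2,4)= %(1,3)–@(2,2)≠ %(1,5)–@(2,5)≠ %(1,5)–@(2,6)≠ %(1,5)–%(2,4)=  → 5/7 unlike.
Row 2: %(2,0)–%(2,1)= %(2,0)–@(3,1)≠ %(2,1)–@(2,2)≠ %(2,1)–@(3,1)≠ %(2,1)–@(3,2)≠ @(2,2)–@(3,2)= @(2,2)–@(3,1)= %(2,4)–@(2,5)≠ %(2,4)–%(3,5)= @(2,5)–@(2,6)= @(2,5)–%(3,5)≠ @(2,5)–%(3,6)≠ @(2,6)–%(3,6)≠ @(2,6)–%(3,5)≠  → 9/14 unlike.
Row 3: @(3,1)–@(3,2)= @(3,2)–%(4,3)≠ %(3,5)–%(3,6)= %(3,5)–@(4,5)≠ %(3,5)–@(4,4)≠ %(3,6)–@(4,5)≠  → 4/6 unlike.
Row 4: %(4,3)–@(4,4)≠ @(4,4)–@(4,5)=  → 1/2 unlike.
Total adjacent occupied pairs: 35; unlike-type pairs: 23.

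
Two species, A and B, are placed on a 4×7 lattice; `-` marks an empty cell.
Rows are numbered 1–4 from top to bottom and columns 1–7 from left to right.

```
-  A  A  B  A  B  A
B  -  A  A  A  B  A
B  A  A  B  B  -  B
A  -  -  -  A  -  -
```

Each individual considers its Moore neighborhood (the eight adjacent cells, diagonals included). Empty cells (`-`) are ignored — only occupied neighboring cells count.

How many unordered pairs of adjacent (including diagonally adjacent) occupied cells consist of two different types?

Scan each occupied cell's neighbors to the right and below (and the two forward diagonals) so each pair is counted once.
From row 1: 12 unlike of 20 pairs (running 12/20).
From row 2: 9 unlike of 17 pairs (running 21/37).
From row 3: 5 unlike of 8 pairs (running 26/45).
Total adjacent occupied pairs: 45; unlike-type pairs: 26.

26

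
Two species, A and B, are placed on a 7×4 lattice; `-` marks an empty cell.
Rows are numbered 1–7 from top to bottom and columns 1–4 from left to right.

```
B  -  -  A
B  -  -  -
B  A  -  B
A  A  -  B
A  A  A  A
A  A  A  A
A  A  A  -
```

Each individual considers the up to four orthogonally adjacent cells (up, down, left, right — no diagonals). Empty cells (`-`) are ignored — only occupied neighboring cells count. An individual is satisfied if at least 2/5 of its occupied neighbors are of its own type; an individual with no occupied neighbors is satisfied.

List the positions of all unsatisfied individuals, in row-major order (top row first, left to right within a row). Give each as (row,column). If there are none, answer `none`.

(3,1)

(1,1)B 1/1 satisfied
(1,4)A 0/0 satisfied
(2,1)B 2/2 satisfied
(3,1)B 1/3 not
(3,2)A 1/2 satisfied
(3,4)B 1/1 satisfied
(4,1)A 2/3 satisfied
(4,2)A 3/3 satisfied
(4,4)B 1/2 satisfied
(5,1)A 3/3 satisfied
(5,2)A 4/4 satisfied
(5,3)A 3/3 satisfied
(5,4)A 2/3 satisfied
(6,1)A 3/3 satisfied
(6,2)A 4/4 satisfied
(6,3)A 4/4 satisfied
(6,4)A 2/2 satisfied
(7,1)A 2/2 satisfied
(7,2)A 3/3 satisfied
(7,3)A 2/2 satisfied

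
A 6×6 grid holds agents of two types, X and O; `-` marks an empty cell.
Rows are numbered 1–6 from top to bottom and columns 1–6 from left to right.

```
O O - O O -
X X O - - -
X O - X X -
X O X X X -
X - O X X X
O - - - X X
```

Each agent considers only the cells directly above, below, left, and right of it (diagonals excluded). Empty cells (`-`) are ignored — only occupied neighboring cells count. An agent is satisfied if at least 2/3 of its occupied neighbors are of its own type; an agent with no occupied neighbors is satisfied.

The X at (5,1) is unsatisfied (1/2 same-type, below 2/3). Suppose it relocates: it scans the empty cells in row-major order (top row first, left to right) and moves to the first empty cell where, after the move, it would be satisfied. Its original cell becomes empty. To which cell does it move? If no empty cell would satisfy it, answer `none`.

(2,6)

Vacating (5,1). Empty cells in order:
  (1,3): 0/3 same-type → still unsatisfied.
  (1,6): 0/1 same-type → still unsatisfied.
  (2,4): 1/3 same-type → still unsatisfied.
  (2,5): 1/2 same-type → still unsatisfied.
  (2,6): 0/0 same-type → satisfied — stop here.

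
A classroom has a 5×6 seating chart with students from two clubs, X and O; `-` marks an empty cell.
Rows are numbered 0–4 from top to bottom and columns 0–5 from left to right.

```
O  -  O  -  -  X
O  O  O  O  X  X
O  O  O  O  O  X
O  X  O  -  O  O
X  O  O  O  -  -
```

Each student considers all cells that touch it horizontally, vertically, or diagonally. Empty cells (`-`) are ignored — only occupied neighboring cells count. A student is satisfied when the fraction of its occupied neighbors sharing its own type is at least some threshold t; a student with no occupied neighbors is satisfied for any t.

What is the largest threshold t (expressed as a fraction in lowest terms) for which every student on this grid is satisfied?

(0,0)O 2/2
(0,2)O 3/3
(0,5)X 2/2
(1,0)O 4/4
(1,1)O 7/7
(1,2)O 6/6
(1,3)O 5/6
(1,4)X 3/6
(1,5)X 3/4
(2,0)O 4/5
(2,1)O 7/8
(2,2)O 6/7
(2,3)O 6/7
(2,4)O 4/7
(2,5)X 2/5
(3,0)O 3/5
(3,1)X 1/8
(3,2)O 6/7
(3,4)O 4/5
(3,5)O 2/3
(4,0)X 1/3
(4,1)O 3/5
(4,2)O 3/4
(4,3)O 3/3
The smallest same-type fraction is 1/8 at (3,1), which reduces to 1/8. Any threshold above that leaves this student unsatisfied.

1/8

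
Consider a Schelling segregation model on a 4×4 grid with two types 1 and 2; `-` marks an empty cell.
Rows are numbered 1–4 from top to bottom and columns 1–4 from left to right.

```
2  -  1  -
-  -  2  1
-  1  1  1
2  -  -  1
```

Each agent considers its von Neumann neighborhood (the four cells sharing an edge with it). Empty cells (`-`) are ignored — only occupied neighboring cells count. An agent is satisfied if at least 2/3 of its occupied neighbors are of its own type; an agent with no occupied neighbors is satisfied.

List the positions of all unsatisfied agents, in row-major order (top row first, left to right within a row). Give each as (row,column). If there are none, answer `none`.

(1,3), (2,3), (2,4)

Row 1: (1,1)2 0/0 satisfied · (1,3)1 0/1 not
Row 2: (2,3)2 0/3 not · (2,4)1 1/2 not
Row 3: (3,2)1 1/1 satisfied · (3,3)1 2/3 satisfied · (3,4)1 3/3 satisfied
Row 4: (4,1)2 0/0 satisfied · (4,4)1 1/1 satisfied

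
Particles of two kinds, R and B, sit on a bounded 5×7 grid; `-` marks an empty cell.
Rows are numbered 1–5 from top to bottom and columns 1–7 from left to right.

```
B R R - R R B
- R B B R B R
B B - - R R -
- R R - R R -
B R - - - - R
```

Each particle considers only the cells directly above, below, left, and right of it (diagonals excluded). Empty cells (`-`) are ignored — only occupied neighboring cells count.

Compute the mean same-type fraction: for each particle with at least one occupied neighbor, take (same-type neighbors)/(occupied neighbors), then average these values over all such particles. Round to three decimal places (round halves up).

0.515

Row 1: (1,1)B 0/1 · (1,2)R 2/3 · (1,3)R 1/2 · (1,5)R 2/2 · (1,6)R 1/3 · (1,7)B 0/2
Row 2: (2,2)R 1/3 · (2,3)B 1/3 · (2,4)B 1/2 · (2,5)R 2/4 · (2,6)B 0/4 · (2,7)R 0/2
Row 3: (3,1)B 1/1 · (3,2)B 1/3 · (3,5)R 3/3 · (3,6)R 2/3
Row 4: (4,2)R 2/3 · (4,3)R 1/1 · (4,5)R 2/2 · (4,6)R 2/2
Row 5: (5,1)B 0/1 · (5,2)R 1/2 · (5,7)R — no occupied neighbors
Sum over 22 particles: 0/1 + 2/3 + 1/2 + 2/2 + 1/3 + 0/2 + 1/3 + 1/3 + 1/2 + 2/4 + 0/4 + 0/2 + 1/1 + 1/3 + 3/3 + 2/3 + 2/3 + 1/1 + 2/2 + 2/2 + 0/1 + 1/2 = 34/3; mean = 34/3 ÷ 22 = 17/33 = 0.515151… → 0.515.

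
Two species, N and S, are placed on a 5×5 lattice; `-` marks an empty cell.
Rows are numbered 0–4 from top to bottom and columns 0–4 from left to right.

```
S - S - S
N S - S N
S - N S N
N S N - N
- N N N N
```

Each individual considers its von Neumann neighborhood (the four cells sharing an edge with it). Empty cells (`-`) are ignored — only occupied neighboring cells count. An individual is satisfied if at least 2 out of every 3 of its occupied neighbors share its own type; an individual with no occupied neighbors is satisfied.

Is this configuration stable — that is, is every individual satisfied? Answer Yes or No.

Row 0: (0,0)S 0/1 not · (0,2)S 0/0 satisfied · (0,4)S 0/1 not
Row 1: (1,0)N 0/3 not · (1,1)S 0/1 not · (1,3)S 1/2 not · (1,4)N 1/3 not
Row 2: (2,0)S 0/2 not · (2,2)N 1/2 not · (2,3)S 1/3 not · (2,4)N 2/3 satisfied
Row 3: (3,0)N 0/2 not · (3,1)S 0/3 not · (3,2)N 2/3 satisfied · (3,4)N 2/2 satisfied
Row 4: (4,1)N 1/2 not · (4,2)N 3/3 satisfied · (4,3)N 2/2 satisfied · (4,4)N 2/2 satisfied
For instance (0,0) has only 0/1 same-type neighbors, below 2/3.

No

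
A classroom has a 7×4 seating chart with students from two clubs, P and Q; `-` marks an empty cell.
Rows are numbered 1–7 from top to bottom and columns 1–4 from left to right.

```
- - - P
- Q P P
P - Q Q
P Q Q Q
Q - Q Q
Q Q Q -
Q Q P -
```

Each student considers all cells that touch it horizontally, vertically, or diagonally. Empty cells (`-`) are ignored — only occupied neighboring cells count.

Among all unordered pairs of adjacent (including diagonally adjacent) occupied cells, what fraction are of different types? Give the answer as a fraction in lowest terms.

Scan each occupied cell's neighbors to the right and below (and the two forward diagonals) so each pair is counted once.
From row 1: 0 unlike of 2 pairs (running 0/2).
From row 2: 6 unlike of 8 pairs (running 6/10).
From row 3: 1 unlike of 8 pairs (running 7/18).
From row 4: 2 unlike of 10 pairs (running 9/28).
From row 5: 0 unlike of 6 pairs (running 9/34).
From row 6: 2 unlike of 9 pairs (running 11/43).
From row 7: 1 unlike of 2 pairs (running 12/45).
Total adjacent occupied pairs: 45; unlike-type pairs: 12.
12/45 reduces to 4/15.

4/15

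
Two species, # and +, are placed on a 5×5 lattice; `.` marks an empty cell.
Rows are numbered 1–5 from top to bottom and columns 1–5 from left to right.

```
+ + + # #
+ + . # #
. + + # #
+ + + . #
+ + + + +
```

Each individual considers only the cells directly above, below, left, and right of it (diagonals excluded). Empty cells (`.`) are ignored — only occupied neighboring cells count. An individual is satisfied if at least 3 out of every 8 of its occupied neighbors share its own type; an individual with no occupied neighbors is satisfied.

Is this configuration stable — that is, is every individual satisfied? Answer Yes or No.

Yes

Row 1: (1,1)+ 2/2 satisfied · (1,2)+ 3/3 satisfied · (1,3)+ 1/2 satisfied · (1,4)# 2/3 satisfied · (1,5)# 2/2 satisfied
Row 2: (2,1)+ 2/2 satisfied · (2,2)+ 3/3 satisfied · (2,4)# 3/3 satisfied · (2,5)# 3/3 satisfied
Row 3: (3,2)+ 3/3 satisfied · (3,3)+ 2/3 satisfied · (3,4)# 2/3 satisfied · (3,5)# 3/3 satisfied
Row 4: (4,1)+ 2/2 satisfied · (4,2)+ 4/4 satisfied · (4,3)+ 3/3 satisfied · (4,5)# 1/2 satisfied
Row 5: (5,1)+ 2/2 satisfied · (5,2)+ 3/3 satisfied · (5,3)+ 3/3 satisfied · (5,4)+ 2/2 satisfied · (5,5)+ 1/2 satisfied
All meet the threshold, so the configuration is stable.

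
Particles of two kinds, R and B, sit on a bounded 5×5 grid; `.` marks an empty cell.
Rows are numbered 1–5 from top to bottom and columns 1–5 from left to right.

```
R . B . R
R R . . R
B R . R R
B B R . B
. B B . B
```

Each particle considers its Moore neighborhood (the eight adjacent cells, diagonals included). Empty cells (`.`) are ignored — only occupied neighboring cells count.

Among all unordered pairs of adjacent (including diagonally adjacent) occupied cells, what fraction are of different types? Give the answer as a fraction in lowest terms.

Scan each occupied cell's neighbors to the right and below (and the two forward diagonals) so each pair is counted once.
Row 1: R(1,1)–R(2,1)= R(1,1)–R(2,2)= B(1,3)–R(2,2)≠ R(1,5)–R(2,5)=  → 1/4 unlike.
Row 2: R(2,1)–R(2,2)= R(2,1)–B(3,1)≠ R(2,1)–R(3,2)= R(2,2)–R(3,2)= R(2,2)–B(3,1)≠ R(2,5)–R(3,5)= R(2,5)–R(3,4)=  → 2/7 unlike.
Row 3: B(3,1)–R(3,2)≠ B(3,1)–B(4,1)= B(3,1)–B(4,2)= R(3,2)–B(4,2)≠ R(3,2)–R(4,3)= R(3,2)–B(4,1)≠ R(3,4)–R(3,5)= R(3,4)–B(4,5)≠ R(3,4)–R(4,3)= R(3,5)–B(4,5)≠  → 5/10 unlike.
Row 4: B(4,1)–B(4,2)= B(4,1)–B(5,2)= B(4,2)–R(4,3)≠ B(4,2)–B(5,2)= B(4,2)–B(5,3)= R(4,3)–B(5,3)≠ R(4,3)–B(5,2)≠ B(4,5)–B(5,5)=  → 3/8 unlike.
Row 5: B(5,2)–B(5,3)=  → 0/1 unlike.
Total adjacent occupied pairs: 30; unlike-type pairs: 11.
11/30 is already in lowest terms.

11/30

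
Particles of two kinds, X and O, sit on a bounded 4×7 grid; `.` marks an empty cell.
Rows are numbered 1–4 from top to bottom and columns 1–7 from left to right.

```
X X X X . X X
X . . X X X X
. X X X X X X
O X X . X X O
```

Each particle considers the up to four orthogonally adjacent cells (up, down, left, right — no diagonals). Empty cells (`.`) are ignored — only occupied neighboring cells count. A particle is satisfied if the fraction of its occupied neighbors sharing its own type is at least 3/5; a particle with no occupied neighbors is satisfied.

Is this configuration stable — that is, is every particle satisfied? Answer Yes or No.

Row 1: (1,1)X 2/2 ✓ · (1,2)X 2/2 ✓ · (1,3)X 2/2 ✓ · (1,4)X 2/2 ✓ · (1,6)X 2/2 ✓ · (1,7)X 2/2 ✓
Row 2: (2,1)X 1/1 ✓ · (2,4)X 3/3 ✓ · (2,5)X 3/3 ✓ · (2,6)X 4/4 ✓ · (2,7)X 3/3 ✓
Row 3: (3,2)X 2/2 ✓ · (3,3)X 3/3 ✓ · (3,4)X 3/3 ✓ · (3,5)X 4/4 ✓ · (3,6)X 4/4 ✓ · (3,7)X 2/3 ✓
Row 4: (4,1)O 0/1 ✗ · (4,2)X 2/3 ✓ · (4,3)X 2/2 ✓ · (4,5)X 2/2 ✓ · (4,6)X 2/3 ✓ · (4,7)O 0/2 ✗
For instance (4,1) has only 0/1 same-type neighbors, below 3/5.

No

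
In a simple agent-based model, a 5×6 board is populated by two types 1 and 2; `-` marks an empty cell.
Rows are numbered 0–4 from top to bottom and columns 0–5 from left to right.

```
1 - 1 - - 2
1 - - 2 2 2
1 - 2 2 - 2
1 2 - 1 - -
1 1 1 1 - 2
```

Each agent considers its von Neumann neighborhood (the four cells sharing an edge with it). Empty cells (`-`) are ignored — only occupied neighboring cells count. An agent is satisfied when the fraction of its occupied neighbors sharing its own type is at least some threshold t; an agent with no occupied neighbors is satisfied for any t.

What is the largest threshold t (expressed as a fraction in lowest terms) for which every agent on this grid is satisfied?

(0,0)1 1/1
(0,2)1 — no occupied neighbors
(0,5)2 1/1
(1,0)1 2/2
(1,3)2 2/2
(1,4)2 2/2
(1,5)2 3/3
(2,0)1 2/2
(2,2)2 1/1
(2,3)2 2/3
(2,5)2 1/1
(3,0)1 2/3
(3,1)2 0/2
(3,3)1 1/2
(4,0)1 2/2
(4,1)1 2/3
(4,2)1 2/2
(4,3)1 2/2
(4,5)2 — no occupied neighbors
The smallest same-type fraction is 0/2 at (3,1), which reduces to 0/1. Any threshold above that leaves this agent unsatisfied.

0/1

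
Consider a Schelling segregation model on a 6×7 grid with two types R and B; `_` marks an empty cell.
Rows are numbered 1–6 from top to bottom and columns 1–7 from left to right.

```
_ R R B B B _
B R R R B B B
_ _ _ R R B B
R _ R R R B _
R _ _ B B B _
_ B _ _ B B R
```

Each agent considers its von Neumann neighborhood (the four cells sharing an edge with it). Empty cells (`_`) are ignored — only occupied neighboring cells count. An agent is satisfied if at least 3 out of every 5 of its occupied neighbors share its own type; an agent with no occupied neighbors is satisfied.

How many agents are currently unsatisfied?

8

Row 1: (1,2)R 2/2 ✓ · (1,3)R 2/3 ✓ · (1,4)B 1/3 ✗ · (1,5)B 3/3 ✓ · (1,6)B 2/2 ✓
Row 2: (2,1)B 0/1 ✗ · (2,2)R 2/3 ✓ · (2,3)R 3/3 ✓ · (2,4)R 2/4 ✗ · (2,5)B 2/4 ✗ · (2,6)B 4/4 ✓ · (2,7)B 2/2 ✓
Row 3: (3,4)R 3/3 ✓ · (3,5)R 2/4 ✗ · (3,6)B 3/4 ✓ · (3,7)B 2/2 ✓
Row 4: (4,1)R 1/1 ✓ · (4,3)R 1/1 ✓ · (4,4)R 3/4 ✓ · (4,5)R 2/4 ✗ · (4,6)B 2/3 ✓
Row 5: (5,1)R 1/1 ✓ · (5,4)B 1/2 ✗ · (5,5)B 3/4 ✓ · (5,6)B 3/3 ✓
Row 6: (6,2)B 0/0 ✓ · (6,5)B 2/2 ✓ · (6,6)B 2/3 ✓ · (6,7)R 0/1 ✗
Unsatisfied: (1,4), (2,1), (2,4), (2,5), (3,5), (4,5), (5,4), (6,7) — 8 in total.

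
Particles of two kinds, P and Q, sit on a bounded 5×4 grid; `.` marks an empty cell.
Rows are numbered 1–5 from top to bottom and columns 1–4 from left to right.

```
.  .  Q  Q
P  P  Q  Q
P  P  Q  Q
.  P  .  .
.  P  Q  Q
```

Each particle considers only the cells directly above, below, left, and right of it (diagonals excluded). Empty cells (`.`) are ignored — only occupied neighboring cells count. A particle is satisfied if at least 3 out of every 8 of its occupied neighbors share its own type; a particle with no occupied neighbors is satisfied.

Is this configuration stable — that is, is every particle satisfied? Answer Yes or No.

Yes

(1,3)Q 2/2 ok
(1,4)Q 2/2 ok
(2,1)P 2/2 ok
(2,2)P 2/3 ok
(2,3)Q 3/4 ok
(2,4)Q 3/3 ok
(3,1)P 2/2 ok
(3,2)P 3/4 ok
(3,3)Q 2/3 ok
(3,4)Q 2/2 ok
(4,2)P 2/2 ok
(5,2)P 1/2 ok
(5,3)Q 1/2 ok
(5,4)Q 1/1 ok
All meet the threshold, so the configuration is stable.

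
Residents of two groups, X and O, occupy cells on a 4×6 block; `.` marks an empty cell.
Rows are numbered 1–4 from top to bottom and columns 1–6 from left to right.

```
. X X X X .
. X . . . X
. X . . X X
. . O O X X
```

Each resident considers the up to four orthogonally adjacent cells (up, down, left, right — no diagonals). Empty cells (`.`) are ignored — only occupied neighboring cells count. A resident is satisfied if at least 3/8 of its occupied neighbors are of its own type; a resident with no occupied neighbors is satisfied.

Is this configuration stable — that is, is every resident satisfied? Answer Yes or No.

(1,2)X 2/2 ✓
(1,3)X 2/2 ✓
(1,4)X 2/2 ✓
(1,5)X 1/1 ✓
(2,2)X 2/2 ✓
(2,6)X 1/1 ✓
(3,2)X 1/1 ✓
(3,5)X 2/2 ✓
(3,6)X 3/3 ✓
(4,3)O 1/1 ✓
(4,4)O 1/2 ✓
(4,5)X 2/3 ✓
(4,6)X 2/2 ✓
All meet the threshold, so the configuration is stable.

Yes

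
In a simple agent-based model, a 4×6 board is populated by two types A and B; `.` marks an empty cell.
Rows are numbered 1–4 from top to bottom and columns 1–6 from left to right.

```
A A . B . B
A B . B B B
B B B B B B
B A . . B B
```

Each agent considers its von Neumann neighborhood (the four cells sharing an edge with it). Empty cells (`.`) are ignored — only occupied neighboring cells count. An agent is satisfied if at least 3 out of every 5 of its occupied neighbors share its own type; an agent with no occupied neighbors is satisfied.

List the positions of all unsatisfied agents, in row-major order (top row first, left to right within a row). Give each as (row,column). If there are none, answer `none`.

(1,2), (2,1), (2,2), (4,1), (4,2)

(1,1)A 2/2 satisfied
(1,2)A 1/2 not
(1,4)B 1/1 satisfied
(1,6)B 1/1 satisfied
(2,1)A 1/3 not
(2,2)B 1/3 not
(2,4)B 3/3 satisfied
(2,5)B 3/3 satisfied
(2,6)B 3/3 satisfied
(3,1)B 2/3 satisfied
(3,2)B 3/4 satisfied
(3,3)B 2/2 satisfied
(3,4)B 3/3 satisfied
(3,5)B 4/4 satisfied
(3,6)B 3/3 satisfied
(4,1)B 1/2 not
(4,2)A 0/2 not
(4,5)B 2/2 satisfied
(4,6)B 2/2 satisfied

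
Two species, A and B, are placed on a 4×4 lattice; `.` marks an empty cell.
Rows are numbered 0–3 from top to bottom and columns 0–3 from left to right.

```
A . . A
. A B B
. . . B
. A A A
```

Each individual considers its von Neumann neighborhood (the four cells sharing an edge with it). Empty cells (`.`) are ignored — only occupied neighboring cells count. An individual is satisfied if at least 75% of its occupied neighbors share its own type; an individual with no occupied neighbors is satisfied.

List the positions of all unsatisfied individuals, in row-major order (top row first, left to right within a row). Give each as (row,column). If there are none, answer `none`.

(0,3), (1,1), (1,2), (1,3), (2,3), (3,3)

(0,0)A 0/0 ok
(0,3)A 0/1 unhappy
(1,1)A 0/1 unhappy
(1,2)B 1/2 unhappy
(1,3)B 2/3 unhappy
(2,3)B 1/2 unhappy
(3,1)A 1/1 ok
(3,2)A 2/2 ok
(3,3)A 1/2 unhappy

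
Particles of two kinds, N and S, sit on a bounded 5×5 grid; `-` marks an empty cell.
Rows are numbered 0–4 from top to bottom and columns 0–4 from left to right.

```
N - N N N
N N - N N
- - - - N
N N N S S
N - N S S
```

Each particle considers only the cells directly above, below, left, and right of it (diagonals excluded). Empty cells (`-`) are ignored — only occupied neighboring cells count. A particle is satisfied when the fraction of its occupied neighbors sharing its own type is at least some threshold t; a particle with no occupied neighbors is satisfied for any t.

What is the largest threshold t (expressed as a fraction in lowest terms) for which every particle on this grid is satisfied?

Row 0: (0,0)N 1/1 · (0,2)N 1/1 · (0,3)N 3/3 · (0,4)N 2/2
Row 1: (1,0)N 2/2 · (1,1)N 1/1 · (1,3)N 2/2 · (1,4)N 3/3
Row 2: (2,4)N 1/2
Row 3: (3,0)N 2/2 · (3,1)N 2/2 · (3,2)N 2/3 · (3,3)S 2/3 · (3,4)S 2/3
Row 4: (4,0)N 1/1 · (4,2)N 1/2 · (4,3)S 2/3 · (4,4)S 2/2
The smallest same-type fraction is 1/2 at (2,4), which reduces to 1/2. Any threshold above that leaves this particle unsatisfied.

1/2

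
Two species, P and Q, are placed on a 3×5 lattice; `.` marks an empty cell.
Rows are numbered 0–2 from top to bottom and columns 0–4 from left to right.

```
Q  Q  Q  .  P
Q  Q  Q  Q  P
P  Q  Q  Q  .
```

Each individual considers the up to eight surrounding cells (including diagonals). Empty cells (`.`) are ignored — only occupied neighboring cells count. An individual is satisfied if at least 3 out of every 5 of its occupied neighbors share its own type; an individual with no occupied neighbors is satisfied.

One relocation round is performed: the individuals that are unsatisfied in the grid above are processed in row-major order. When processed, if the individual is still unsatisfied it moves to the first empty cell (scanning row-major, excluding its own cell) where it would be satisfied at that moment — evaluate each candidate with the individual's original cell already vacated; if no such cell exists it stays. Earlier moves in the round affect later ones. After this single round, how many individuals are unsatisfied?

Initially unsatisfied (in order): (0,4), (1,4), (2,0).
  (0,4): no empty cell satisfies it; stays.
  (1,4): no empty cell satisfies it; stays.
  (2,0): no empty cell satisfies it; stays.
Resulting grid:
Q Q Q . P
Q Q Q Q P
P Q Q Q .
Unsatisfied now: (0,4), (1,4), (2,0).

3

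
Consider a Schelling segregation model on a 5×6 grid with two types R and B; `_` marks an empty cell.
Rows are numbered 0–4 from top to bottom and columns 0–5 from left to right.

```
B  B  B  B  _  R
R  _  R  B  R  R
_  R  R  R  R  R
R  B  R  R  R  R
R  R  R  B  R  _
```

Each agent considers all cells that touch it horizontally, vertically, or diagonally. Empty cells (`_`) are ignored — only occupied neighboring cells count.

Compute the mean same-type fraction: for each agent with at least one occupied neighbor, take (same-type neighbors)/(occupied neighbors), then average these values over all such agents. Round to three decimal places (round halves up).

0.668

(0,0)B 1/2
(0,1)B 2/4
(0,2)B 3/4
(0,3)B 2/4
(0,5)R 2/2
(1,0)R 1/3
(1,2)R 3/7
(1,3)B 2/7
(1,4)R 5/7
(1,5)R 4/4
(2,1)R 5/6
(2,2)R 5/7
(2,3)R 7/8
(2,4)R 7/8
(2,5)R 5/5
(3,0)R 3/4
(3,1)B 0/7
(3,2)R 6/8
(3,3)R 7/8
(3,4)R 6/7
(3,5)R 4/4
(4,0)R 2/3
(4,1)R 4/5
(4,2)R 3/5
(4,3)B 0/5
(4,4)R 3/4
Sum over 26 agents: 1/2 + 2/4 + 3/4 + 2/4 + 2/2 + 1/3 + 3/7 + 2/7 + 5/7 + 4/4 + 5/6 + 5/7 + 7/8 + 7/8 + 5/5 + 3/4 + 0/7 + 6/8 + 7/8 + 6/7 + 4/4 + 2/3 + 4/5 + 3/5 + 0/5 + 3/4 = 2083/120; mean = 2083/120 ÷ 26 = 2083/3120 = 0.667628… → 0.668.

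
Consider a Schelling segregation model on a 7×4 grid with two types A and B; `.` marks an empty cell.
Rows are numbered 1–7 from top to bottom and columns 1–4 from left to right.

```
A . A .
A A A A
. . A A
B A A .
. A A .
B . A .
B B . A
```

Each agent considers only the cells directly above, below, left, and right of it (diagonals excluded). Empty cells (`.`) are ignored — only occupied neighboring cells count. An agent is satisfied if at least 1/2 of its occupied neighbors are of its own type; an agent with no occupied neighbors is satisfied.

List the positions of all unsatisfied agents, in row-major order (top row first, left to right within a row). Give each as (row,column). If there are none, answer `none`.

(1,1)A 1/1 ok
(1,3)A 1/1 ok
(2,1)A 2/2 ok
(2,2)A 2/2 ok
(2,3)A 4/4 ok
(2,4)A 2/2 ok
(3,3)A 3/3 ok
(3,4)A 2/2 ok
(4,1)B 0/1 unhappy
(4,2)A 2/3 ok
(4,3)A 3/3 ok
(5,2)A 2/2 ok
(5,3)A 3/3 ok
(6,1)B 1/1 ok
(6,3)A 1/1 ok
(7,1)B 2/2 ok
(7,2)B 1/1 ok
(7,4)A 0/0 ok

(4,1)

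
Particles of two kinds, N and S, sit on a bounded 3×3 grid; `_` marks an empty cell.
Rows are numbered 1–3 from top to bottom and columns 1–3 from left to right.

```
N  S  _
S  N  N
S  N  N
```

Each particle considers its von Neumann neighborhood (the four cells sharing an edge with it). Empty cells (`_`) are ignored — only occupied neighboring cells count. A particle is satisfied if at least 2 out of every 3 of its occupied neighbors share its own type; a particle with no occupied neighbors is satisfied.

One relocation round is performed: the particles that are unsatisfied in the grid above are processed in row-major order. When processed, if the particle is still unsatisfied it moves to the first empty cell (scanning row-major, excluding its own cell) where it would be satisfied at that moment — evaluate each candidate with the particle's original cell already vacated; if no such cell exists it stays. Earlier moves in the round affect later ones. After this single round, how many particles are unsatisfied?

Initially unsatisfied (in order): (1,1), (1,2), (2,1), (2,2), (3,1).
  (1,1): no empty cell satisfies it; stays.
  (1,2): no empty cell satisfies it; stays.
  (2,1): no empty cell satisfies it; stays.
  (2,2): no empty cell satisfies it; stays.
  (3,1): no empty cell satisfies it; stays.
Resulting grid:
N S _
S N N
S N N
Unsatisfied now: (1,1), (1,2), (2,1), (2,2), (3,1).

5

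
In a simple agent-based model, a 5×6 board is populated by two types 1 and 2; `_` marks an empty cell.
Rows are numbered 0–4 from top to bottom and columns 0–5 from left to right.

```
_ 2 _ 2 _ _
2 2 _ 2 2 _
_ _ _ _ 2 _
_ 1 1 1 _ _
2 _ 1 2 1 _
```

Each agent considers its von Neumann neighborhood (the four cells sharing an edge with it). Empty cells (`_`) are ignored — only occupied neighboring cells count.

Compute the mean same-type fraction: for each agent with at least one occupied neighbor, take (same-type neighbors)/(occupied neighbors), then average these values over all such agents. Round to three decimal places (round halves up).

Row 0: (0,1)2 1/1 · (0,3)2 1/1
Row 1: (1,0)2 1/1 · (1,1)2 2/2 · (1,3)2 2/2 · (1,4)2 2/2
Row 2: (2,4)2 1/1
Row 3: (3,1)1 1/1 · (3,2)1 3/3 · (3,3)1 1/2
Row 4: (4,0)2 — no occupied neighbors · (4,2)1 1/2 · (4,3)2 0/3 · (4,4)1 0/1
Sum over 13 agents: 1/1 + 1/1 + 1/1 + 2/2 + 2/2 + 2/2 + 1/1 + 1/1 + 3/3 + 1/2 + 1/2 + 0/3 + 0/1 = 10; mean = 10 ÷ 13 = 10/13 = 0.769230… → 0.769.

0.769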